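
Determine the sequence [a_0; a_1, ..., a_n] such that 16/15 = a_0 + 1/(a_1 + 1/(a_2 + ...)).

Run the Euclidean algorithm on 16 and 15; the successive quotients are the partial quotients a_0, a_1, ... (each step inverts the fractional part left over by the previous one):
  16 = 1*15 + 1, so a_0 = 1.
  15 = 15*1 + 0, so a_1 = 15.
The remainder reaches 0 after 2 divisions, so the expansion has 2 partial quotients, read off in order.

[1; 15]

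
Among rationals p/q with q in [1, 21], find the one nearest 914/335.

30/11

Expand x = 914/335 as a continued fraction with the Euclidean algorithm:
  914 = 2*335 + 244, so a_0 = 2.
  335 = 1*244 + 91, so a_1 = 1.
  244 = 2*91 + 62, so a_2 = 2.
  91 = 1*62 + 29, so a_3 = 1.
  62 = 2*29 + 4, so a_4 = 2.
  29 = 7*4 + 1, so a_5 = 7.
  4 = 4*1 + 0, so a_6 = 4.
so x = [2; 1, 2, 1, 2, 7, 4].
Convergents (p_i = a_i*p_{i-1} + p_{i-2}, q_i = a_i*q_{i-1} + q_{i-2} with p_{-2}=0, p_{-1}=1, q_{-2}=1, q_{-1}=0), until the denominator exceeds 21:
  i=0: a_0=2, p_0 = 2*1 + 0 = 2, q_0 = 2*0 + 1 = 1.
  i=1: a_1=1, p_1 = 1*2 + 1 = 3, q_1 = 1*1 + 0 = 1.
  i=2: a_2=2, p_2 = 2*3 + 2 = 8, q_2 = 2*1 + 1 = 3.
  i=3: a_3=1, p_3 = 1*8 + 3 = 11, q_3 = 1*3 + 1 = 4.
  i=4: a_4=2, p_4 = 2*11 + 8 = 30, q_4 = 2*4 + 3 = 11.
  i=5: a_5=7, p_5 = 7*30 + 11 = 221, q_5 = 7*11 + 4 = 81.
q_5 = 81 > 21, so the last convergent with denominator <= 21 is p_4/q_4 = 30/11.
The closest fraction with denominator <= 21 is either p_4/q_4 or the intermediate fraction (k*p_4 + p_3)/(k*q_4 + q_3) with the largest k >= 1 whose denominator stays <= 21; these approach x as k grows, and every other convergent or intermediate fraction in range is farther away.
Largest k: floor((21 - q_3)/q_4) = floor((21 - 4)/11) = 1.
That gives (1*30 + 11)/(1*11 + 4) = 41/15.
Compare the errors: |x - 30/11| = |914*11 - 30*335|/(335*11) = 4/3685, and |x - 41/15| = |914*15 - 41*335|/(335*15) = 25/5025.
Cross-multiplying, 4*5025 = 20100 < 92125 = 25*3685, so 4/3685 is smaller: the convergent 30/11 is closer to x than 41/15.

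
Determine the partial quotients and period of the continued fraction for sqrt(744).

[27; (3, 1, 1, 1, 1, 1, 1, 1, 3, 54)]

Write x_i = (sqrt(744) + m_i)/d_i with (m_0, d_0) = (0, 1). a_0 = floor(sqrt(744)) = 27, since 27^2 = 729 <= 744 < 784 = 28^2.
Iterate m_{i+1} = d_i*a_i - m_i, d_{i+1} = (744 - m_{i+1}^2)/d_i, a_{i+1} = floor((a_0 + m_{i+1})/d_{i+1}):
  m_1 = 1*27 - 0 = 27, d_1 = (744 - 27^2)/1 = 15/1 = 15, a_1 = floor((27 + 27)/15) = 3.
  m_2 = 15*3 - 27 = 18, d_2 = (744 - 18^2)/15 = 420/15 = 28, a_2 = floor((27 + 18)/28) = 1.
  m_3 = 28*1 - 18 = 10, d_3 = (744 - 10^2)/28 = 644/28 = 23, a_3 = floor((27 + 10)/23) = 1.
  m_4 = 23*1 - 10 = 13, d_4 = (744 - 13^2)/23 = 575/23 = 25, a_4 = floor((27 + 13)/25) = 1.
  m_5 = 25*1 - 13 = 12, d_5 = (744 - 12^2)/25 = 600/25 = 24, a_5 = floor((27 + 12)/24) = 1.
  m_6 = 24*1 - 12 = 12, d_6 = (744 - 12^2)/24 = 600/24 = 25, a_6 = floor((27 + 12)/25) = 1.
  m_7 = 25*1 - 12 = 13, d_7 = (744 - 13^2)/25 = 575/25 = 23, a_7 = floor((27 + 13)/23) = 1.
  m_8 = 23*1 - 13 = 10, d_8 = (744 - 10^2)/23 = 644/23 = 28, a_8 = floor((27 + 10)/28) = 1.
  m_9 = 28*1 - 10 = 18, d_9 = (744 - 18^2)/28 = 420/28 = 15, a_9 = floor((27 + 18)/15) = 3.
  m_10 = 15*3 - 18 = 27, d_10 = (744 - 27^2)/15 = 15/15 = 1, a_10 = floor((27 + 27)/1) = 54.
  m_11 = 1*54 - 27 = 27, d_11 = (744 - 27^2)/1 = 15/1 = 15: (m_11, d_11) = (m_1, d_1) = (27, 15), so from here the quotients repeat a_1, ..., a_10; the period length is 10.
Hence the expansion of sqrt(744) is a_0 = 27 followed by the repeating block 3, 1, 1, 1, 1, 1, 1, 1, 3, 54 (period 10).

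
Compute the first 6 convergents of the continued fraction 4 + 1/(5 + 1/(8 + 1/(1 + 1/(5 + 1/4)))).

4/1, 21/5, 172/41, 193/46, 1137/271, 4741/1130

Using the convergent recurrence p_i = a_i*p_{i-1} + p_{i-2}, q_i = a_i*q_{i-1} + q_{i-2} with p_{-2}=0, p_{-1}=1, q_{-2}=1, q_{-1}=0:
  i=0: a_0=4, p_0 = 4*1 + 0 = 4, q_0 = 4*0 + 1 = 1.
  i=1: a_1=5, p_1 = 5*4 + 1 = 21, q_1 = 5*1 + 0 = 5.
  i=2: a_2=8, p_2 = 8*21 + 4 = 172, q_2 = 8*5 + 1 = 41.
  i=3: a_3=1, p_3 = 1*172 + 21 = 193, q_3 = 1*41 + 5 = 46.
  i=4: a_4=5, p_4 = 5*193 + 172 = 1137, q_4 = 5*46 + 41 = 271.
  i=5: a_5=4, p_5 = 4*1137 + 193 = 4741, q_5 = 4*271 + 46 = 1130.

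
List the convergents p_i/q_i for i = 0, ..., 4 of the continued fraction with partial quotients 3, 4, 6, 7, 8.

3/1, 13/4, 81/25, 580/179, 4721/1457

Using the convergent recurrence p_i = a_i*p_{i-1} + p_{i-2}, q_i = a_i*q_{i-1} + q_{i-2} with p_{-2}=0, p_{-1}=1, q_{-2}=1, q_{-1}=0:
  i=0: a_0=3, p_0 = 3*1 + 0 = 3, q_0 = 3*0 + 1 = 1.
  i=1: a_1=4, p_1 = 4*3 + 1 = 13, q_1 = 4*1 + 0 = 4.
  i=2: a_2=6, p_2 = 6*13 + 3 = 81, q_2 = 6*4 + 1 = 25.
  i=3: a_3=7, p_3 = 7*81 + 13 = 580, q_3 = 7*25 + 4 = 179.
  i=4: a_4=8, p_4 = 8*580 + 81 = 4721, q_4 = 8*179 + 25 = 1457.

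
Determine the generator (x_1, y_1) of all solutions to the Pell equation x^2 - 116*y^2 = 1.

(x, y) = (9801, 910)

First expand sqrt(116) as a continued fraction. With x_i = (sqrt(116) + m_i)/d_i and (m_0, d_0) = (0, 1): a_0 = floor(sqrt(116)) = 10, since 10^2 = 100 <= 116 < 121 = 11^2.
Iterate m_{i+1} = d_i*a_i - m_i, d_{i+1} = (116 - m_{i+1}^2)/d_i, a_{i+1} = floor((a_0 + m_{i+1})/d_{i+1}):
  m_1 = 1*10 - 0 = 10, d_1 = (116 - 10^2)/1 = 16/1 = 16, a_1 = floor((10 + 10)/16) = 1.
  m_2 = 16*1 - 10 = 6, d_2 = (116 - 6^2)/16 = 80/16 = 5, a_2 = floor((10 + 6)/5) = 3.
  m_3 = 5*3 - 6 = 9, d_3 = (116 - 9^2)/5 = 35/5 = 7, a_3 = floor((10 + 9)/7) = 2.
  m_4 = 7*2 - 9 = 5, d_4 = (116 - 5^2)/7 = 91/7 = 13, a_4 = floor((10 + 5)/13) = 1.
  m_5 = 13*1 - 5 = 8, d_5 = (116 - 8^2)/13 = 52/13 = 4, a_5 = floor((10 + 8)/4) = 4.
  m_6 = 4*4 - 8 = 8, d_6 = (116 - 8^2)/4 = 52/4 = 13, a_6 = floor((10 + 8)/13) = 1.
  m_7 = 13*1 - 8 = 5, d_7 = (116 - 5^2)/13 = 91/13 = 7, a_7 = floor((10 + 5)/7) = 2.
  m_8 = 7*2 - 5 = 9, d_8 = (116 - 9^2)/7 = 35/7 = 5, a_8 = floor((10 + 9)/5) = 3.
  m_9 = 5*3 - 9 = 6, d_9 = (116 - 6^2)/5 = 80/5 = 16, a_9 = floor((10 + 6)/16) = 1.
  m_10 = 16*1 - 6 = 10, d_10 = (116 - 10^2)/16 = 16/16 = 1, a_10 = floor((10 + 10)/1) = 20.
  m_11 = 1*20 - 10 = 10, d_11 = (116 - 10^2)/1 = 16/1 = 16: (m_11, d_11) = (m_1, d_1) = (10, 16), so from here the quotients repeat a_1, ..., a_10; the period length is 10.
So sqrt(116) = [10; (1, 3, 2, 1, 4, 1, 2, 3, 1, 20)] with period length k = 10.
k is even, so the fundamental solution of x^2 - 116y^2 = 1 is (p_{k-1}, q_{k-1}) = (p_9, q_9); compute convergents through index 9.
Convergents (p_i = a_i*p_{i-1} + p_{i-2}, q_i = a_i*q_{i-1} + q_{i-2} with p_{-2}=0, p_{-1}=1, q_{-2}=1, q_{-1}=0):
  i=0: a_0=10, p_0 = 10*1 + 0 = 10, q_0 = 10*0 + 1 = 1.
  i=1: a_1=1, p_1 = 1*10 + 1 = 11, q_1 = 1*1 + 0 = 1.
  i=2: a_2=3, p_2 = 3*11 + 10 = 43, q_2 = 3*1 + 1 = 4.
  i=3: a_3=2, p_3 = 2*43 + 11 = 97, q_3 = 2*4 + 1 = 9.
  i=4: a_4=1, p_4 = 1*97 + 43 = 140, q_4 = 1*9 + 4 = 13.
  i=5: a_5=4, p_5 = 4*140 + 97 = 657, q_5 = 4*13 + 9 = 61.
  i=6: a_6=1, p_6 = 1*657 + 140 = 797, q_6 = 1*61 + 13 = 74.
  i=7: a_7=2, p_7 = 2*797 + 657 = 2251, q_7 = 2*74 + 61 = 209.
  i=8: a_8=3, p_8 = 3*2251 + 797 = 7550, q_8 = 3*209 + 74 = 701.
  i=9: a_9=1, p_9 = 1*7550 + 2251 = 9801, q_9 = 1*701 + 209 = 910.
Check: 9801^2 - 116*910^2 = 96059601 - 96059600 = 1, so (x, y) = (9801, 910) solves the equation, and by the theorem it is the least positive solution.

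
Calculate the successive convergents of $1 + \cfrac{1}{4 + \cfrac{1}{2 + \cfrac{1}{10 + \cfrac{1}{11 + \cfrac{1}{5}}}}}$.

1/1, 5/4, 11/9, 115/94, 1276/1043, 6495/5309

Using the convergent recurrence p_i = a_i*p_{i-1} + p_{i-2}, q_i = a_i*q_{i-1} + q_{i-2} with p_{-2}=0, p_{-1}=1, q_{-2}=1, q_{-1}=0:
  i=0: a_0=1, p_0 = 1*1 + 0 = 1, q_0 = 1*0 + 1 = 1.
  i=1: a_1=4, p_1 = 4*1 + 1 = 5, q_1 = 4*1 + 0 = 4.
  i=2: a_2=2, p_2 = 2*5 + 1 = 11, q_2 = 2*4 + 1 = 9.
  i=3: a_3=10, p_3 = 10*11 + 5 = 115, q_3 = 10*9 + 4 = 94.
  i=4: a_4=11, p_4 = 11*115 + 11 = 1276, q_4 = 11*94 + 9 = 1043.
  i=5: a_5=5, p_5 = 5*1276 + 115 = 6495, q_5 = 5*1043 + 94 = 5309.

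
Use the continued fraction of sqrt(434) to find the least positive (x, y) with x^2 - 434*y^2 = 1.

(x, y) = (125, 6)

First expand sqrt(434) as a continued fraction. With x_i = (sqrt(434) + m_i)/d_i and (m_0, d_0) = (0, 1): a_0 = floor(sqrt(434)) = 20, since 20^2 = 400 <= 434 < 441 = 21^2.
Iterate m_{i+1} = d_i*a_i - m_i, d_{i+1} = (434 - m_{i+1}^2)/d_i, a_{i+1} = floor((a_0 + m_{i+1})/d_{i+1}):
  m_1 = 1*20 - 0 = 20, d_1 = (434 - 20^2)/1 = 34/1 = 34, a_1 = floor((20 + 20)/34) = 1.
  m_2 = 34*1 - 20 = 14, d_2 = (434 - 14^2)/34 = 238/34 = 7, a_2 = floor((20 + 14)/7) = 4.
  m_3 = 7*4 - 14 = 14, d_3 = (434 - 14^2)/7 = 238/7 = 34, a_3 = floor((20 + 14)/34) = 1.
  m_4 = 34*1 - 14 = 20, d_4 = (434 - 20^2)/34 = 34/34 = 1, a_4 = floor((20 + 20)/1) = 40.
  m_5 = 1*40 - 20 = 20, d_5 = (434 - 20^2)/1 = 34/1 = 34: (m_5, d_5) = (m_1, d_1) = (20, 34), so from here the quotients repeat a_1, ..., a_4; the period length is 4.
So sqrt(434) = [20; (1, 4, 1, 40)] with period length k = 4.
k is even, so the fundamental solution of x^2 - 434y^2 = 1 is (p_{k-1}, q_{k-1}) = (p_3, q_3); compute convergents through index 3.
Convergents (p_i = a_i*p_{i-1} + p_{i-2}, q_i = a_i*q_{i-1} + q_{i-2} with p_{-2}=0, p_{-1}=1, q_{-2}=1, q_{-1}=0):
  i=0: a_0=20, p_0 = 20*1 + 0 = 20, q_0 = 20*0 + 1 = 1.
  i=1: a_1=1, p_1 = 1*20 + 1 = 21, q_1 = 1*1 + 0 = 1.
  i=2: a_2=4, p_2 = 4*21 + 20 = 104, q_2 = 4*1 + 1 = 5.
  i=3: a_3=1, p_3 = 1*104 + 21 = 125, q_3 = 1*5 + 1 = 6.
Check: 125^2 - 434*6^2 = 15625 - 15624 = 1, so (x, y) = (125, 6) solves the equation, and by the theorem it is the least positive solution.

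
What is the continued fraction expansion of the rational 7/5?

[1; 2, 2]

Run the Euclidean algorithm on 7 and 5; the successive quotients are the partial quotients a_0, a_1, ... (each step inverts the fractional part left over by the previous one):
  7 = 1*5 + 2, so a_0 = 1.
  5 = 2*2 + 1, so a_1 = 2.
  2 = 2*1 + 0, so a_2 = 2.
The remainder reaches 0 after 3 divisions, so the expansion has 3 partial quotients, read off in order.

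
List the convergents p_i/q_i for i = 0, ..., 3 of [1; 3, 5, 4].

1/1, 4/3, 21/16, 88/67

Using the convergent recurrence p_i = a_i*p_{i-1} + p_{i-2}, q_i = a_i*q_{i-1} + q_{i-2} with p_{-2}=0, p_{-1}=1, q_{-2}=1, q_{-1}=0:
  i=0: a_0=1, p_0 = 1*1 + 0 = 1, q_0 = 1*0 + 1 = 1.
  i=1: a_1=3, p_1 = 3*1 + 1 = 4, q_1 = 3*1 + 0 = 3.
  i=2: a_2=5, p_2 = 5*4 + 1 = 21, q_2 = 5*3 + 1 = 16.
  i=3: a_3=4, p_3 = 4*21 + 4 = 88, q_3 = 4*16 + 3 = 67.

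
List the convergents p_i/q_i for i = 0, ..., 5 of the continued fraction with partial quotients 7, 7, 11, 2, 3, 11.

7/1, 50/7, 557/78, 1164/163, 4049/567, 45703/6400

Using the convergent recurrence p_i = a_i*p_{i-1} + p_{i-2}, q_i = a_i*q_{i-1} + q_{i-2} with p_{-2}=0, p_{-1}=1, q_{-2}=1, q_{-1}=0:
  i=0: a_0=7, p_0 = 7*1 + 0 = 7, q_0 = 7*0 + 1 = 1.
  i=1: a_1=7, p_1 = 7*7 + 1 = 50, q_1 = 7*1 + 0 = 7.
  i=2: a_2=11, p_2 = 11*50 + 7 = 557, q_2 = 11*7 + 1 = 78.
  i=3: a_3=2, p_3 = 2*557 + 50 = 1164, q_3 = 2*78 + 7 = 163.
  i=4: a_4=3, p_4 = 3*1164 + 557 = 4049, q_4 = 3*163 + 78 = 567.
  i=5: a_5=11, p_5 = 11*4049 + 1164 = 45703, q_5 = 11*567 + 163 = 6400.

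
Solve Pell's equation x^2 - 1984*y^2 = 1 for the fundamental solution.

First expand sqrt(1984) as a continued fraction. With x_i = (sqrt(1984) + m_i)/d_i and (m_0, d_0) = (0, 1): a_0 = floor(sqrt(1984)) = 44, since 44^2 = 1936 <= 1984 < 2025 = 45^2.
Iterate m_{i+1} = d_i*a_i - m_i, d_{i+1} = (1984 - m_{i+1}^2)/d_i, a_{i+1} = floor((a_0 + m_{i+1})/d_{i+1}):
  m_1 = 1*44 - 0 = 44, d_1 = (1984 - 44^2)/1 = 48/1 = 48, a_1 = floor((44 + 44)/48) = 1.
  m_2 = 48*1 - 44 = 4, d_2 = (1984 - 4^2)/48 = 1968/48 = 41, a_2 = floor((44 + 4)/41) = 1.
  m_3 = 41*1 - 4 = 37, d_3 = (1984 - 37^2)/41 = 615/41 = 15, a_3 = floor((44 + 37)/15) = 5.
  m_4 = 15*5 - 37 = 38, d_4 = (1984 - 38^2)/15 = 540/15 = 36, a_4 = floor((44 + 38)/36) = 2.
  m_5 = 36*2 - 38 = 34, d_5 = (1984 - 34^2)/36 = 828/36 = 23, a_5 = floor((44 + 34)/23) = 3.
  m_6 = 23*3 - 34 = 35, d_6 = (1984 - 35^2)/23 = 759/23 = 33, a_6 = floor((44 + 35)/33) = 2.
  m_7 = 33*2 - 35 = 31, d_7 = (1984 - 31^2)/33 = 1023/33 = 31, a_7 = floor((44 + 31)/31) = 2.
  m_8 = 31*2 - 31 = 31, d_8 = (1984 - 31^2)/31 = 1023/31 = 33, a_8 = floor((44 + 31)/33) = 2.
  m_9 = 33*2 - 31 = 35, d_9 = (1984 - 35^2)/33 = 759/33 = 23, a_9 = floor((44 + 35)/23) = 3.
  m_10 = 23*3 - 35 = 34, d_10 = (1984 - 34^2)/23 = 828/23 = 36, a_10 = floor((44 + 34)/36) = 2.
  m_11 = 36*2 - 34 = 38, d_11 = (1984 - 38^2)/36 = 540/36 = 15, a_11 = floor((44 + 38)/15) = 5.
  m_12 = 15*5 - 38 = 37, d_12 = (1984 - 37^2)/15 = 615/15 = 41, a_12 = floor((44 + 37)/41) = 1.
  m_13 = 41*1 - 37 = 4, d_13 = (1984 - 4^2)/41 = 1968/41 = 48, a_13 = floor((44 + 4)/48) = 1.
  m_14 = 48*1 - 4 = 44, d_14 = (1984 - 44^2)/48 = 48/48 = 1, a_14 = floor((44 + 44)/1) = 88.
  m_15 = 1*88 - 44 = 44, d_15 = (1984 - 44^2)/1 = 48/1 = 48: (m_15, d_15) = (m_1, d_1) = (44, 48), so from here the quotients repeat a_1, ..., a_14; the period length is 14.
So sqrt(1984) = [44; (1, 1, 5, 2, 3, 2, 2, 2, 3, 2, 5, 1, 1, 88)] with period length k = 14.
k is even, so the fundamental solution of x^2 - 1984y^2 = 1 is (p_{k-1}, q_{k-1}) = (p_13, q_13); compute convergents through index 13.
Convergents (p_i = a_i*p_{i-1} + p_{i-2}, q_i = a_i*q_{i-1} + q_{i-2} with p_{-2}=0, p_{-1}=1, q_{-2}=1, q_{-1}=0):
  i=0: a_0=44, p_0 = 44*1 + 0 = 44, q_0 = 44*0 + 1 = 1.
  i=1: a_1=1, p_1 = 1*44 + 1 = 45, q_1 = 1*1 + 0 = 1.
  i=2: a_2=1, p_2 = 1*45 + 44 = 89, q_2 = 1*1 + 1 = 2.
  i=3: a_3=5, p_3 = 5*89 + 45 = 490, q_3 = 5*2 + 1 = 11.
  i=4: a_4=2, p_4 = 2*490 + 89 = 1069, q_4 = 2*11 + 2 = 24.
  i=5: a_5=3, p_5 = 3*1069 + 490 = 3697, q_5 = 3*24 + 11 = 83.
  i=6: a_6=2, p_6 = 2*3697 + 1069 = 8463, q_6 = 2*83 + 24 = 190.
  i=7: a_7=2, p_7 = 2*8463 + 3697 = 20623, q_7 = 2*190 + 83 = 463.
  i=8: a_8=2, p_8 = 2*20623 + 8463 = 49709, q_8 = 2*463 + 190 = 1116.
  i=9: a_9=3, p_9 = 3*49709 + 20623 = 169750, q_9 = 3*1116 + 463 = 3811.
  i=10: a_10=2, p_10 = 2*169750 + 49709 = 389209, q_10 = 2*3811 + 1116 = 8738.
  i=11: a_11=5, p_11 = 5*389209 + 169750 = 2115795, q_11 = 5*8738 + 3811 = 47501.
  i=12: a_12=1, p_12 = 1*2115795 + 389209 = 2505004, q_12 = 1*47501 + 8738 = 56239.
  i=13: a_13=1, p_13 = 1*2505004 + 2115795 = 4620799, q_13 = 1*56239 + 47501 = 103740.
Check: 4620799^2 - 1984*103740^2 = 21351783398401 - 21351783398400 = 1, so (x, y) = (4620799, 103740) solves the equation, and by the theorem it is the least positive solution.

(x, y) = (4620799, 103740)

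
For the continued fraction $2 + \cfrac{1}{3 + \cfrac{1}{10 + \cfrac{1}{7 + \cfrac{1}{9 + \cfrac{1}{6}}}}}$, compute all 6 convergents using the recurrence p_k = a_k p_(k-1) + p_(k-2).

Using the convergent recurrence p_i = a_i*p_{i-1} + p_{i-2}, q_i = a_i*q_{i-1} + q_{i-2} with p_{-2}=0, p_{-1}=1, q_{-2}=1, q_{-1}=0:
  i=0: a_0=2, p_0 = 2*1 + 0 = 2, q_0 = 2*0 + 1 = 1.
  i=1: a_1=3, p_1 = 3*2 + 1 = 7, q_1 = 3*1 + 0 = 3.
  i=2: a_2=10, p_2 = 10*7 + 2 = 72, q_2 = 10*3 + 1 = 31.
  i=3: a_3=7, p_3 = 7*72 + 7 = 511, q_3 = 7*31 + 3 = 220.
  i=4: a_4=9, p_4 = 9*511 + 72 = 4671, q_4 = 9*220 + 31 = 2011.
  i=5: a_5=6, p_5 = 6*4671 + 511 = 28537, q_5 = 6*2011 + 220 = 12286.

2/1, 7/3, 72/31, 511/220, 4671/2011, 28537/12286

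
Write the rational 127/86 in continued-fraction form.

Run the Euclidean algorithm on 127 and 86; the successive quotients are the partial quotients a_0, a_1, ... (each step inverts the fractional part left over by the previous one):
  127 = 1*86 + 41, so a_0 = 1.
  86 = 2*41 + 4, so a_1 = 2.
  41 = 10*4 + 1, so a_2 = 10.
  4 = 4*1 + 0, so a_3 = 4.
The remainder reaches 0 after 4 divisions, so the expansion has 4 partial quotients, read off in order.

[1; 2, 10, 4]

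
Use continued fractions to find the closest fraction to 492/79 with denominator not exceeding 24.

137/22

Expand x = 492/79 as a continued fraction with the Euclidean algorithm:
  492 = 6*79 + 18, so a_0 = 6.
  79 = 4*18 + 7, so a_1 = 4.
  18 = 2*7 + 4, so a_2 = 2.
  7 = 1*4 + 3, so a_3 = 1.
  4 = 1*3 + 1, so a_4 = 1.
  3 = 3*1 + 0, so a_5 = 3.
so x = [6; 4, 2, 1, 1, 3].
Convergents (p_i = a_i*p_{i-1} + p_{i-2}, q_i = a_i*q_{i-1} + q_{i-2} with p_{-2}=0, p_{-1}=1, q_{-2}=1, q_{-1}=0), until the denominator exceeds 24:
  i=0: a_0=6, p_0 = 6*1 + 0 = 6, q_0 = 6*0 + 1 = 1.
  i=1: a_1=4, p_1 = 4*6 + 1 = 25, q_1 = 4*1 + 0 = 4.
  i=2: a_2=2, p_2 = 2*25 + 6 = 56, q_2 = 2*4 + 1 = 9.
  i=3: a_3=1, p_3 = 1*56 + 25 = 81, q_3 = 1*9 + 4 = 13.
  i=4: a_4=1, p_4 = 1*81 + 56 = 137, q_4 = 1*13 + 9 = 22.
  i=5: a_5=3, p_5 = 3*137 + 81 = 492, q_5 = 3*22 + 13 = 79.
q_5 = 79 > 24, so the last convergent with denominator <= 24 is p_4/q_4 = 137/22.
The closest fraction with denominator <= 24 is either p_4/q_4 or the intermediate fraction (k*p_4 + p_3)/(k*q_4 + q_3) with the largest k >= 1 whose denominator stays <= 24; these approach x as k grows, and every other convergent or intermediate fraction in range is farther away.
Largest k: floor((24 - q_3)/q_4) = floor((24 - 13)/22) = 0.
Since k = 0, no intermediate fraction beyond p_4/q_4 has denominator <= 24, so the convergent 137/22 is the closest (its error is |492*22 - 137*79|/(79*22) = 1/1738).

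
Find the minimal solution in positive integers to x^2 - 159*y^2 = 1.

First expand sqrt(159) as a continued fraction. With x_i = (sqrt(159) + m_i)/d_i and (m_0, d_0) = (0, 1): a_0 = floor(sqrt(159)) = 12, since 12^2 = 144 <= 159 < 169 = 13^2.
Iterate m_{i+1} = d_i*a_i - m_i, d_{i+1} = (159 - m_{i+1}^2)/d_i, a_{i+1} = floor((a_0 + m_{i+1})/d_{i+1}):
  m_1 = 1*12 - 0 = 12, d_1 = (159 - 12^2)/1 = 15/1 = 15, a_1 = floor((12 + 12)/15) = 1.
  m_2 = 15*1 - 12 = 3, d_2 = (159 - 3^2)/15 = 150/15 = 10, a_2 = floor((12 + 3)/10) = 1.
  m_3 = 10*1 - 3 = 7, d_3 = (159 - 7^2)/10 = 110/10 = 11, a_3 = floor((12 + 7)/11) = 1.
  m_4 = 11*1 - 7 = 4, d_4 = (159 - 4^2)/11 = 143/11 = 13, a_4 = floor((12 + 4)/13) = 1.
  m_5 = 13*1 - 4 = 9, d_5 = (159 - 9^2)/13 = 78/13 = 6, a_5 = floor((12 + 9)/6) = 3.
  m_6 = 6*3 - 9 = 9, d_6 = (159 - 9^2)/6 = 78/6 = 13, a_6 = floor((12 + 9)/13) = 1.
  m_7 = 13*1 - 9 = 4, d_7 = (159 - 4^2)/13 = 143/13 = 11, a_7 = floor((12 + 4)/11) = 1.
  m_8 = 11*1 - 4 = 7, d_8 = (159 - 7^2)/11 = 110/11 = 10, a_8 = floor((12 + 7)/10) = 1.
  m_9 = 10*1 - 7 = 3, d_9 = (159 - 3^2)/10 = 150/10 = 15, a_9 = floor((12 + 3)/15) = 1.
  m_10 = 15*1 - 3 = 12, d_10 = (159 - 12^2)/15 = 15/15 = 1, a_10 = floor((12 + 12)/1) = 24.
  m_11 = 1*24 - 12 = 12, d_11 = (159 - 12^2)/1 = 15/1 = 15: (m_11, d_11) = (m_1, d_1) = (12, 15), so from here the quotients repeat a_1, ..., a_10; the period length is 10.
So sqrt(159) = [12; (1, 1, 1, 1, 3, 1, 1, 1, 1, 24)] with period length k = 10.
k is even, so the fundamental solution of x^2 - 159y^2 = 1 is (p_{k-1}, q_{k-1}) = (p_9, q_9); compute convergents through index 9.
Convergents (p_i = a_i*p_{i-1} + p_{i-2}, q_i = a_i*q_{i-1} + q_{i-2} with p_{-2}=0, p_{-1}=1, q_{-2}=1, q_{-1}=0):
  i=0: a_0=12, p_0 = 12*1 + 0 = 12, q_0 = 12*0 + 1 = 1.
  i=1: a_1=1, p_1 = 1*12 + 1 = 13, q_1 = 1*1 + 0 = 1.
  i=2: a_2=1, p_2 = 1*13 + 12 = 25, q_2 = 1*1 + 1 = 2.
  i=3: a_3=1, p_3 = 1*25 + 13 = 38, q_3 = 1*2 + 1 = 3.
  i=4: a_4=1, p_4 = 1*38 + 25 = 63, q_4 = 1*3 + 2 = 5.
  i=5: a_5=3, p_5 = 3*63 + 38 = 227, q_5 = 3*5 + 3 = 18.
  i=6: a_6=1, p_6 = 1*227 + 63 = 290, q_6 = 1*18 + 5 = 23.
  i=7: a_7=1, p_7 = 1*290 + 227 = 517, q_7 = 1*23 + 18 = 41.
  i=8: a_8=1, p_8 = 1*517 + 290 = 807, q_8 = 1*41 + 23 = 64.
  i=9: a_9=1, p_9 = 1*807 + 517 = 1324, q_9 = 1*64 + 41 = 105.
Check: 1324^2 - 159*105^2 = 1752976 - 1752975 = 1, so (x, y) = (1324, 105) solves the equation, and by the theorem it is the least positive solution.

(x, y) = (1324, 105)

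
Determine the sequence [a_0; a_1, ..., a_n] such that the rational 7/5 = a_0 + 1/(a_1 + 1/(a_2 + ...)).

Run the Euclidean algorithm on 7 and 5; the successive quotients are the partial quotients a_0, a_1, ... (each step inverts the fractional part left over by the previous one):
  7 = 1*5 + 2, so a_0 = 1.
  5 = 2*2 + 1, so a_1 = 2.
  2 = 2*1 + 0, so a_2 = 2.
The remainder reaches 0 after 3 divisions, so the expansion has 3 partial quotients, read off in order.

[1; 2, 2]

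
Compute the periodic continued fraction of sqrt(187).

Write x_i = (sqrt(187) + m_i)/d_i with (m_0, d_0) = (0, 1). a_0 = floor(sqrt(187)) = 13, since 13^2 = 169 <= 187 < 196 = 14^2.
Iterate m_{i+1} = d_i*a_i - m_i, d_{i+1} = (187 - m_{i+1}^2)/d_i, a_{i+1} = floor((a_0 + m_{i+1})/d_{i+1}):
  m_1 = 1*13 - 0 = 13, d_1 = (187 - 13^2)/1 = 18/1 = 18, a_1 = floor((13 + 13)/18) = 1.
  m_2 = 18*1 - 13 = 5, d_2 = (187 - 5^2)/18 = 162/18 = 9, a_2 = floor((13 + 5)/9) = 2.
  m_3 = 9*2 - 5 = 13, d_3 = (187 - 13^2)/9 = 18/9 = 2, a_3 = floor((13 + 13)/2) = 13.
  m_4 = 2*13 - 13 = 13, d_4 = (187 - 13^2)/2 = 18/2 = 9, a_4 = floor((13 + 13)/9) = 2.
  m_5 = 9*2 - 13 = 5, d_5 = (187 - 5^2)/9 = 162/9 = 18, a_5 = floor((13 + 5)/18) = 1.
  m_6 = 18*1 - 5 = 13, d_6 = (187 - 13^2)/18 = 18/18 = 1, a_6 = floor((13 + 13)/1) = 26.
  m_7 = 1*26 - 13 = 13, d_7 = (187 - 13^2)/1 = 18/1 = 18: (m_7, d_7) = (m_1, d_1) = (13, 18), so from here the quotients repeat a_1, ..., a_6; the period length is 6.
Hence the expansion of sqrt(187) is a_0 = 13 followed by the repeating block 1, 2, 13, 2, 1, 26 (period 6).

[13; (1, 2, 13, 2, 1, 26)]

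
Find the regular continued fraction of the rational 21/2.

[10; 2]

Run the Euclidean algorithm on 21 and 2; the successive quotients are the partial quotients a_0, a_1, ... (each step inverts the fractional part left over by the previous one):
  21 = 10*2 + 1, so a_0 = 10.
  2 = 2*1 + 0, so a_1 = 2.
The remainder reaches 0 after 2 divisions, so the expansion has 2 partial quotients, read off in order.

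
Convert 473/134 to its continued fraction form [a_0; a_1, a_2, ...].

[3; 1, 1, 7, 1, 7]

Run the Euclidean algorithm on 473 and 134; the successive quotients are the partial quotients a_0, a_1, ... (each step inverts the fractional part left over by the previous one):
  473 = 3*134 + 71, so a_0 = 3.
  134 = 1*71 + 63, so a_1 = 1.
  71 = 1*63 + 8, so a_2 = 1.
  63 = 7*8 + 7, so a_3 = 7.
  8 = 1*7 + 1, so a_4 = 1.
  7 = 7*1 + 0, so a_5 = 7.
The remainder reaches 0 after 6 divisions, so the expansion has 6 partial quotients, read off in order.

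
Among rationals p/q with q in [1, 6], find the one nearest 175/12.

Expand x = 175/12 as a continued fraction with the Euclidean algorithm:
  175 = 14*12 + 7, so a_0 = 14.
  12 = 1*7 + 5, so a_1 = 1.
  7 = 1*5 + 2, so a_2 = 1.
  5 = 2*2 + 1, so a_3 = 2.
  2 = 2*1 + 0, so a_4 = 2.
so x = [14; 1, 1, 2, 2].
Convergents (p_i = a_i*p_{i-1} + p_{i-2}, q_i = a_i*q_{i-1} + q_{i-2} with p_{-2}=0, p_{-1}=1, q_{-2}=1, q_{-1}=0), until the denominator exceeds 6:
  i=0: a_0=14, p_0 = 14*1 + 0 = 14, q_0 = 14*0 + 1 = 1.
  i=1: a_1=1, p_1 = 1*14 + 1 = 15, q_1 = 1*1 + 0 = 1.
  i=2: a_2=1, p_2 = 1*15 + 14 = 29, q_2 = 1*1 + 1 = 2.
  i=3: a_3=2, p_3 = 2*29 + 15 = 73, q_3 = 2*2 + 1 = 5.
  i=4: a_4=2, p_4 = 2*73 + 29 = 175, q_4 = 2*5 + 2 = 12.
q_4 = 12 > 6, so the last convergent with denominator <= 6 is p_3/q_3 = 73/5.
The closest fraction with denominator <= 6 is either p_3/q_3 or the intermediate fraction (k*p_3 + p_2)/(k*q_3 + q_2) with the largest k >= 1 whose denominator stays <= 6; these approach x as k grows, and every other convergent or intermediate fraction in range is farther away.
Largest k: floor((6 - q_2)/q_3) = floor((6 - 2)/5) = 0.
Since k = 0, no intermediate fraction beyond p_3/q_3 has denominator <= 6, so the convergent 73/5 is the closest (its error is |175*5 - 73*12|/(12*5) = 1/60).

73/5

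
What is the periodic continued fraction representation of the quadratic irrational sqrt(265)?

[16; (3, 1, 1, 2, 2, 1, 1, 3, 32)]

Write x_i = (sqrt(265) + m_i)/d_i with (m_0, d_0) = (0, 1). a_0 = floor(sqrt(265)) = 16, since 16^2 = 256 <= 265 < 289 = 17^2.
Iterate m_{i+1} = d_i*a_i - m_i, d_{i+1} = (265 - m_{i+1}^2)/d_i, a_{i+1} = floor((a_0 + m_{i+1})/d_{i+1}):
  m_1 = 1*16 - 0 = 16, d_1 = (265 - 16^2)/1 = 9/1 = 9, a_1 = floor((16 + 16)/9) = 3.
  m_2 = 9*3 - 16 = 11, d_2 = (265 - 11^2)/9 = 144/9 = 16, a_2 = floor((16 + 11)/16) = 1.
  m_3 = 16*1 - 11 = 5, d_3 = (265 - 5^2)/16 = 240/16 = 15, a_3 = floor((16 + 5)/15) = 1.
  m_4 = 15*1 - 5 = 10, d_4 = (265 - 10^2)/15 = 165/15 = 11, a_4 = floor((16 + 10)/11) = 2.
  m_5 = 11*2 - 10 = 12, d_5 = (265 - 12^2)/11 = 121/11 = 11, a_5 = floor((16 + 12)/11) = 2.
  m_6 = 11*2 - 12 = 10, d_6 = (265 - 10^2)/11 = 165/11 = 15, a_6 = floor((16 + 10)/15) = 1.
  m_7 = 15*1 - 10 = 5, d_7 = (265 - 5^2)/15 = 240/15 = 16, a_7 = floor((16 + 5)/16) = 1.
  m_8 = 16*1 - 5 = 11, d_8 = (265 - 11^2)/16 = 144/16 = 9, a_8 = floor((16 + 11)/9) = 3.
  m_9 = 9*3 - 11 = 16, d_9 = (265 - 16^2)/9 = 9/9 = 1, a_9 = floor((16 + 16)/1) = 32.
  m_10 = 1*32 - 16 = 16, d_10 = (265 - 16^2)/1 = 9/1 = 9: (m_10, d_10) = (m_1, d_1) = (16, 9), so from here the quotients repeat a_1, ..., a_9; the period length is 9.
Hence the expansion of sqrt(265) is a_0 = 16 followed by the repeating block 3, 1, 1, 2, 2, 1, 1, 3, 32 (period 9).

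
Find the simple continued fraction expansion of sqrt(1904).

Write x_i = (sqrt(1904) + m_i)/d_i with (m_0, d_0) = (0, 1). a_0 = floor(sqrt(1904)) = 43, since 43^2 = 1849 <= 1904 < 1936 = 44^2.
Iterate m_{i+1} = d_i*a_i - m_i, d_{i+1} = (1904 - m_{i+1}^2)/d_i, a_{i+1} = floor((a_0 + m_{i+1})/d_{i+1}):
  m_1 = 1*43 - 0 = 43, d_1 = (1904 - 43^2)/1 = 55/1 = 55, a_1 = floor((43 + 43)/55) = 1.
  m_2 = 55*1 - 43 = 12, d_2 = (1904 - 12^2)/55 = 1760/55 = 32, a_2 = floor((43 + 12)/32) = 1.
  m_3 = 32*1 - 12 = 20, d_3 = (1904 - 20^2)/32 = 1504/32 = 47, a_3 = floor((43 + 20)/47) = 1.
  m_4 = 47*1 - 20 = 27, d_4 = (1904 - 27^2)/47 = 1175/47 = 25, a_4 = floor((43 + 27)/25) = 2.
  m_5 = 25*2 - 27 = 23, d_5 = (1904 - 23^2)/25 = 1375/25 = 55, a_5 = floor((43 + 23)/55) = 1.
  m_6 = 55*1 - 23 = 32, d_6 = (1904 - 32^2)/55 = 880/55 = 16, a_6 = floor((43 + 32)/16) = 4.
  m_7 = 16*4 - 32 = 32, d_7 = (1904 - 32^2)/16 = 880/16 = 55, a_7 = floor((43 + 32)/55) = 1.
  m_8 = 55*1 - 32 = 23, d_8 = (1904 - 23^2)/55 = 1375/55 = 25, a_8 = floor((43 + 23)/25) = 2.
  m_9 = 25*2 - 23 = 27, d_9 = (1904 - 27^2)/25 = 1175/25 = 47, a_9 = floor((43 + 27)/47) = 1.
  m_10 = 47*1 - 27 = 20, d_10 = (1904 - 20^2)/47 = 1504/47 = 32, a_10 = floor((43 + 20)/32) = 1.
  m_11 = 32*1 - 20 = 12, d_11 = (1904 - 12^2)/32 = 1760/32 = 55, a_11 = floor((43 + 12)/55) = 1.
  m_12 = 55*1 - 12 = 43, d_12 = (1904 - 43^2)/55 = 55/55 = 1, a_12 = floor((43 + 43)/1) = 86.
  m_13 = 1*86 - 43 = 43, d_13 = (1904 - 43^2)/1 = 55/1 = 55: (m_13, d_13) = (m_1, d_1) = (43, 55), so from here the quotients repeat a_1, ..., a_12; the period length is 12.
Hence the expansion of sqrt(1904) is a_0 = 43 followed by the repeating block 1, 1, 1, 2, 1, 4, 1, 2, 1, 1, 1, 86 (period 12).

[43; (1, 1, 1, 2, 1, 4, 1, 2, 1, 1, 1, 86)]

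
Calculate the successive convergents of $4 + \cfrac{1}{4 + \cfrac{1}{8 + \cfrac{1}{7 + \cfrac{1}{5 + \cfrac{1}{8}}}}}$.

4/1, 17/4, 140/33, 997/235, 5125/1208, 41997/9899

Using the convergent recurrence p_i = a_i*p_{i-1} + p_{i-2}, q_i = a_i*q_{i-1} + q_{i-2} with p_{-2}=0, p_{-1}=1, q_{-2}=1, q_{-1}=0:
  i=0: a_0=4, p_0 = 4*1 + 0 = 4, q_0 = 4*0 + 1 = 1.
  i=1: a_1=4, p_1 = 4*4 + 1 = 17, q_1 = 4*1 + 0 = 4.
  i=2: a_2=8, p_2 = 8*17 + 4 = 140, q_2 = 8*4 + 1 = 33.
  i=3: a_3=7, p_3 = 7*140 + 17 = 997, q_3 = 7*33 + 4 = 235.
  i=4: a_4=5, p_4 = 5*997 + 140 = 5125, q_4 = 5*235 + 33 = 1208.
  i=5: a_5=8, p_5 = 8*5125 + 997 = 41997, q_5 = 8*1208 + 235 = 9899.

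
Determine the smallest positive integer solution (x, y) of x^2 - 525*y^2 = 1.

(x, y) = (6049, 264)

First expand sqrt(525) as a continued fraction. With x_i = (sqrt(525) + m_i)/d_i and (m_0, d_0) = (0, 1): a_0 = floor(sqrt(525)) = 22, since 22^2 = 484 <= 525 < 529 = 23^2.
Iterate m_{i+1} = d_i*a_i - m_i, d_{i+1} = (525 - m_{i+1}^2)/d_i, a_{i+1} = floor((a_0 + m_{i+1})/d_{i+1}):
  m_1 = 1*22 - 0 = 22, d_1 = (525 - 22^2)/1 = 41/1 = 41, a_1 = floor((22 + 22)/41) = 1.
  m_2 = 41*1 - 22 = 19, d_2 = (525 - 19^2)/41 = 164/41 = 4, a_2 = floor((22 + 19)/4) = 10.
  m_3 = 4*10 - 19 = 21, d_3 = (525 - 21^2)/4 = 84/4 = 21, a_3 = floor((22 + 21)/21) = 2.
  m_4 = 21*2 - 21 = 21, d_4 = (525 - 21^2)/21 = 84/21 = 4, a_4 = floor((22 + 21)/4) = 10.
  m_5 = 4*10 - 21 = 19, d_5 = (525 - 19^2)/4 = 164/4 = 41, a_5 = floor((22 + 19)/41) = 1.
  m_6 = 41*1 - 19 = 22, d_6 = (525 - 22^2)/41 = 41/41 = 1, a_6 = floor((22 + 22)/1) = 44.
  m_7 = 1*44 - 22 = 22, d_7 = (525 - 22^2)/1 = 41/1 = 41: (m_7, d_7) = (m_1, d_1) = (22, 41), so from here the quotients repeat a_1, ..., a_6; the period length is 6.
So sqrt(525) = [22; (1, 10, 2, 10, 1, 44)] with period length k = 6.
k is even, so the fundamental solution of x^2 - 525y^2 = 1 is (p_{k-1}, q_{k-1}) = (p_5, q_5); compute convergents through index 5.
Convergents (p_i = a_i*p_{i-1} + p_{i-2}, q_i = a_i*q_{i-1} + q_{i-2} with p_{-2}=0, p_{-1}=1, q_{-2}=1, q_{-1}=0):
  i=0: a_0=22, p_0 = 22*1 + 0 = 22, q_0 = 22*0 + 1 = 1.
  i=1: a_1=1, p_1 = 1*22 + 1 = 23, q_1 = 1*1 + 0 = 1.
  i=2: a_2=10, p_2 = 10*23 + 22 = 252, q_2 = 10*1 + 1 = 11.
  i=3: a_3=2, p_3 = 2*252 + 23 = 527, q_3 = 2*11 + 1 = 23.
  i=4: a_4=10, p_4 = 10*527 + 252 = 5522, q_4 = 10*23 + 11 = 241.
  i=5: a_5=1, p_5 = 1*5522 + 527 = 6049, q_5 = 1*241 + 23 = 264.
Check: 6049^2 - 525*264^2 = 36590401 - 36590400 = 1, so (x, y) = (6049, 264) solves the equation, and by the theorem it is the least positive solution.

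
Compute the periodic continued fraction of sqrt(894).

Write x_i = (sqrt(894) + m_i)/d_i with (m_0, d_0) = (0, 1). a_0 = floor(sqrt(894)) = 29, since 29^2 = 841 <= 894 < 900 = 30^2.
Iterate m_{i+1} = d_i*a_i - m_i, d_{i+1} = (894 - m_{i+1}^2)/d_i, a_{i+1} = floor((a_0 + m_{i+1})/d_{i+1}):
  m_1 = 1*29 - 0 = 29, d_1 = (894 - 29^2)/1 = 53/1 = 53, a_1 = floor((29 + 29)/53) = 1.
  m_2 = 53*1 - 29 = 24, d_2 = (894 - 24^2)/53 = 318/53 = 6, a_2 = floor((29 + 24)/6) = 8.
  m_3 = 6*8 - 24 = 24, d_3 = (894 - 24^2)/6 = 318/6 = 53, a_3 = floor((29 + 24)/53) = 1.
  m_4 = 53*1 - 24 = 29, d_4 = (894 - 29^2)/53 = 53/53 = 1, a_4 = floor((29 + 29)/1) = 58.
  m_5 = 1*58 - 29 = 29, d_5 = (894 - 29^2)/1 = 53/1 = 53: (m_5, d_5) = (m_1, d_1) = (29, 53), so from here the quotients repeat a_1, ..., a_4; the period length is 4.
Hence the expansion of sqrt(894) is a_0 = 29 followed by the repeating block 1, 8, 1, 58 (period 4).

[29; (1, 8, 1, 58)]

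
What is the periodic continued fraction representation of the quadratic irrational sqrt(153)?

Write x_i = (sqrt(153) + m_i)/d_i with (m_0, d_0) = (0, 1). a_0 = floor(sqrt(153)) = 12, since 12^2 = 144 <= 153 < 169 = 13^2.
Iterate m_{i+1} = d_i*a_i - m_i, d_{i+1} = (153 - m_{i+1}^2)/d_i, a_{i+1} = floor((a_0 + m_{i+1})/d_{i+1}):
  m_1 = 1*12 - 0 = 12, d_1 = (153 - 12^2)/1 = 9/1 = 9, a_1 = floor((12 + 12)/9) = 2.
  m_2 = 9*2 - 12 = 6, d_2 = (153 - 6^2)/9 = 117/9 = 13, a_2 = floor((12 + 6)/13) = 1.
  m_3 = 13*1 - 6 = 7, d_3 = (153 - 7^2)/13 = 104/13 = 8, a_3 = floor((12 + 7)/8) = 2.
  m_4 = 8*2 - 7 = 9, d_4 = (153 - 9^2)/8 = 72/8 = 9, a_4 = floor((12 + 9)/9) = 2.
  m_5 = 9*2 - 9 = 9, d_5 = (153 - 9^2)/9 = 72/9 = 8, a_5 = floor((12 + 9)/8) = 2.
  m_6 = 8*2 - 9 = 7, d_6 = (153 - 7^2)/8 = 104/8 = 13, a_6 = floor((12 + 7)/13) = 1.
  m_7 = 13*1 - 7 = 6, d_7 = (153 - 6^2)/13 = 117/13 = 9, a_7 = floor((12 + 6)/9) = 2.
  m_8 = 9*2 - 6 = 12, d_8 = (153 - 12^2)/9 = 9/9 = 1, a_8 = floor((12 + 12)/1) = 24.
  m_9 = 1*24 - 12 = 12, d_9 = (153 - 12^2)/1 = 9/1 = 9: (m_9, d_9) = (m_1, d_1) = (12, 9), so from here the quotients repeat a_1, ..., a_8; the period length is 8.
Hence the expansion of sqrt(153) is a_0 = 12 followed by the repeating block 2, 1, 2, 2, 2, 1, 2, 24 (period 8).

[12; (2, 1, 2, 2, 2, 1, 2, 24)]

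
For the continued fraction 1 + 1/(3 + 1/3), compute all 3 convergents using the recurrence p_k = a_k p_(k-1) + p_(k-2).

Using the convergent recurrence p_i = a_i*p_{i-1} + p_{i-2}, q_i = a_i*q_{i-1} + q_{i-2} with p_{-2}=0, p_{-1}=1, q_{-2}=1, q_{-1}=0:
  i=0: a_0=1, p_0 = 1*1 + 0 = 1, q_0 = 1*0 + 1 = 1.
  i=1: a_1=3, p_1 = 3*1 + 1 = 4, q_1 = 3*1 + 0 = 3.
  i=2: a_2=3, p_2 = 3*4 + 1 = 13, q_2 = 3*3 + 1 = 10.

1/1, 4/3, 13/10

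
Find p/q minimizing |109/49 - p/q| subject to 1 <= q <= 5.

Expand x = 109/49 as a continued fraction with the Euclidean algorithm:
  109 = 2*49 + 11, so a_0 = 2.
  49 = 4*11 + 5, so a_1 = 4.
  11 = 2*5 + 1, so a_2 = 2.
  5 = 5*1 + 0, so a_3 = 5.
so x = [2; 4, 2, 5].
Convergents (p_i = a_i*p_{i-1} + p_{i-2}, q_i = a_i*q_{i-1} + q_{i-2} with p_{-2}=0, p_{-1}=1, q_{-2}=1, q_{-1}=0), until the denominator exceeds 5:
  i=0: a_0=2, p_0 = 2*1 + 0 = 2, q_0 = 2*0 + 1 = 1.
  i=1: a_1=4, p_1 = 4*2 + 1 = 9, q_1 = 4*1 + 0 = 4.
  i=2: a_2=2, p_2 = 2*9 + 2 = 20, q_2 = 2*4 + 1 = 9.
q_2 = 9 > 5, so the last convergent with denominator <= 5 is p_1/q_1 = 9/4.
The closest fraction with denominator <= 5 is either p_1/q_1 or the intermediate fraction (k*p_1 + p_0)/(k*q_1 + q_0) with the largest k >= 1 whose denominator stays <= 5; these approach x as k grows, and every other convergent or intermediate fraction in range is farther away.
Largest k: floor((5 - q_0)/q_1) = floor((5 - 1)/4) = 1.
That gives (1*9 + 2)/(1*4 + 1) = 11/5.
Compare the errors: |x - 9/4| = |109*4 - 9*49|/(49*4) = 5/196, and |x - 11/5| = |109*5 - 11*49|/(49*5) = 6/245.
Cross-multiplying, 6*196 = 1176 < 1225 = 5*245, so 6/245 is smaller: the intermediate fraction 11/5 is closer to x than 9/4.

11/5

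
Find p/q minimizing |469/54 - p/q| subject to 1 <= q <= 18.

139/16

Expand x = 469/54 as a continued fraction with the Euclidean algorithm:
  469 = 8*54 + 37, so a_0 = 8.
  54 = 1*37 + 17, so a_1 = 1.
  37 = 2*17 + 3, so a_2 = 2.
  17 = 5*3 + 2, so a_3 = 5.
  3 = 1*2 + 1, so a_4 = 1.
  2 = 2*1 + 0, so a_5 = 2.
so x = [8; 1, 2, 5, 1, 2].
Convergents (p_i = a_i*p_{i-1} + p_{i-2}, q_i = a_i*q_{i-1} + q_{i-2} with p_{-2}=0, p_{-1}=1, q_{-2}=1, q_{-1}=0), until the denominator exceeds 18:
  i=0: a_0=8, p_0 = 8*1 + 0 = 8, q_0 = 8*0 + 1 = 1.
  i=1: a_1=1, p_1 = 1*8 + 1 = 9, q_1 = 1*1 + 0 = 1.
  i=2: a_2=2, p_2 = 2*9 + 8 = 26, q_2 = 2*1 + 1 = 3.
  i=3: a_3=5, p_3 = 5*26 + 9 = 139, q_3 = 5*3 + 1 = 16.
  i=4: a_4=1, p_4 = 1*139 + 26 = 165, q_4 = 1*16 + 3 = 19.
q_4 = 19 > 18, so the last convergent with denominator <= 18 is p_3/q_3 = 139/16.
The closest fraction with denominator <= 18 is either p_3/q_3 or the intermediate fraction (k*p_3 + p_2)/(k*q_3 + q_2) with the largest k >= 1 whose denominator stays <= 18; these approach x as k grows, and every other convergent or intermediate fraction in range is farther away.
Largest k: floor((18 - q_2)/q_3) = floor((18 - 3)/16) = 0.
Since k = 0, no intermediate fraction beyond p_3/q_3 has denominator <= 18, so the convergent 139/16 is the closest (its error is |469*16 - 139*54|/(54*16) = 2/864).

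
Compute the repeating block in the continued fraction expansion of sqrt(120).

[10; (1, 20)]

Write x_i = (sqrt(120) + m_i)/d_i with (m_0, d_0) = (0, 1). a_0 = floor(sqrt(120)) = 10, since 10^2 = 100 <= 120 < 121 = 11^2.
Iterate m_{i+1} = d_i*a_i - m_i, d_{i+1} = (120 - m_{i+1}^2)/d_i, a_{i+1} = floor((a_0 + m_{i+1})/d_{i+1}):
  m_1 = 1*10 - 0 = 10, d_1 = (120 - 10^2)/1 = 20/1 = 20, a_1 = floor((10 + 10)/20) = 1.
  m_2 = 20*1 - 10 = 10, d_2 = (120 - 10^2)/20 = 20/20 = 1, a_2 = floor((10 + 10)/1) = 20.
  m_3 = 1*20 - 10 = 10, d_3 = (120 - 10^2)/1 = 20/1 = 20: (m_3, d_3) = (m_1, d_1) = (10, 20), so from here the quotients repeat a_1, a_2; the period length is 2.
Hence the expansion of sqrt(120) is a_0 = 10 followed by the repeating block 1, 20 (period 2).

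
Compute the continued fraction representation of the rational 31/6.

Run the Euclidean algorithm on 31 and 6; the successive quotients are the partial quotients a_0, a_1, ... (each step inverts the fractional part left over by the previous one):
  31 = 5*6 + 1, so a_0 = 5.
  6 = 6*1 + 0, so a_1 = 6.
The remainder reaches 0 after 2 divisions, so the expansion has 2 partial quotients, read off in order.

[5; 6]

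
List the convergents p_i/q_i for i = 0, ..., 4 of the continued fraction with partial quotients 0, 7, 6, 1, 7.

Using the convergent recurrence p_i = a_i*p_{i-1} + p_{i-2}, q_i = a_i*q_{i-1} + q_{i-2} with p_{-2}=0, p_{-1}=1, q_{-2}=1, q_{-1}=0:
  i=0: a_0=0, p_0 = 0*1 + 0 = 0, q_0 = 0*0 + 1 = 1.
  i=1: a_1=7, p_1 = 7*0 + 1 = 1, q_1 = 7*1 + 0 = 7.
  i=2: a_2=6, p_2 = 6*1 + 0 = 6, q_2 = 6*7 + 1 = 43.
  i=3: a_3=1, p_3 = 1*6 + 1 = 7, q_3 = 1*43 + 7 = 50.
  i=4: a_4=7, p_4 = 7*7 + 6 = 55, q_4 = 7*50 + 43 = 393.

0/1, 1/7, 6/43, 7/50, 55/393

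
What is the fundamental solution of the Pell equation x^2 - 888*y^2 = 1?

(x, y) = (149, 5)

First expand sqrt(888) as a continued fraction. With x_i = (sqrt(888) + m_i)/d_i and (m_0, d_0) = (0, 1): a_0 = floor(sqrt(888)) = 29, since 29^2 = 841 <= 888 < 900 = 30^2.
Iterate m_{i+1} = d_i*a_i - m_i, d_{i+1} = (888 - m_{i+1}^2)/d_i, a_{i+1} = floor((a_0 + m_{i+1})/d_{i+1}):
  m_1 = 1*29 - 0 = 29, d_1 = (888 - 29^2)/1 = 47/1 = 47, a_1 = floor((29 + 29)/47) = 1.
  m_2 = 47*1 - 29 = 18, d_2 = (888 - 18^2)/47 = 564/47 = 12, a_2 = floor((29 + 18)/12) = 3.
  m_3 = 12*3 - 18 = 18, d_3 = (888 - 18^2)/12 = 564/12 = 47, a_3 = floor((29 + 18)/47) = 1.
  m_4 = 47*1 - 18 = 29, d_4 = (888 - 29^2)/47 = 47/47 = 1, a_4 = floor((29 + 29)/1) = 58.
  m_5 = 1*58 - 29 = 29, d_5 = (888 - 29^2)/1 = 47/1 = 47: (m_5, d_5) = (m_1, d_1) = (29, 47), so from here the quotients repeat a_1, ..., a_4; the period length is 4.
So sqrt(888) = [29; (1, 3, 1, 58)] with period length k = 4.
k is even, so the fundamental solution of x^2 - 888y^2 = 1 is (p_{k-1}, q_{k-1}) = (p_3, q_3); compute convergents through index 3.
Convergents (p_i = a_i*p_{i-1} + p_{i-2}, q_i = a_i*q_{i-1} + q_{i-2} with p_{-2}=0, p_{-1}=1, q_{-2}=1, q_{-1}=0):
  i=0: a_0=29, p_0 = 29*1 + 0 = 29, q_0 = 29*0 + 1 = 1.
  i=1: a_1=1, p_1 = 1*29 + 1 = 30, q_1 = 1*1 + 0 = 1.
  i=2: a_2=3, p_2 = 3*30 + 29 = 119, q_2 = 3*1 + 1 = 4.
  i=3: a_3=1, p_3 = 1*119 + 30 = 149, q_3 = 1*4 + 1 = 5.
Check: 149^2 - 888*5^2 = 22201 - 22200 = 1, so (x, y) = (149, 5) solves the equation, and by the theorem it is the least positive solution.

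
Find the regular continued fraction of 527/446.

Run the Euclidean algorithm on 527 and 446; the successive quotients are the partial quotients a_0, a_1, ... (each step inverts the fractional part left over by the previous one):
  527 = 1*446 + 81, so a_0 = 1.
  446 = 5*81 + 41, so a_1 = 5.
  81 = 1*41 + 40, so a_2 = 1.
  41 = 1*40 + 1, so a_3 = 1.
  40 = 40*1 + 0, so a_4 = 40.
The remainder reaches 0 after 5 divisions, so the expansion has 5 partial quotients, read off in order.

[1; 5, 1, 1, 40]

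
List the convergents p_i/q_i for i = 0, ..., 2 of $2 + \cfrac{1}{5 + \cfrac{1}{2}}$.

Using the convergent recurrence p_i = a_i*p_{i-1} + p_{i-2}, q_i = a_i*q_{i-1} + q_{i-2} with p_{-2}=0, p_{-1}=1, q_{-2}=1, q_{-1}=0:
  i=0: a_0=2, p_0 = 2*1 + 0 = 2, q_0 = 2*0 + 1 = 1.
  i=1: a_1=5, p_1 = 5*2 + 1 = 11, q_1 = 5*1 + 0 = 5.
  i=2: a_2=2, p_2 = 2*11 + 2 = 24, q_2 = 2*5 + 1 = 11.

2/1, 11/5, 24/11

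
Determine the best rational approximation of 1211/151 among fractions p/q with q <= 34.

273/34

Expand x = 1211/151 as a continued fraction with the Euclidean algorithm:
  1211 = 8*151 + 3, so a_0 = 8.
  151 = 50*3 + 1, so a_1 = 50.
  3 = 3*1 + 0, so a_2 = 3.
so x = [8; 50, 3].
Convergents (p_i = a_i*p_{i-1} + p_{i-2}, q_i = a_i*q_{i-1} + q_{i-2} with p_{-2}=0, p_{-1}=1, q_{-2}=1, q_{-1}=0), until the denominator exceeds 34:
  i=0: a_0=8, p_0 = 8*1 + 0 = 8, q_0 = 8*0 + 1 = 1.
  i=1: a_1=50, p_1 = 50*8 + 1 = 401, q_1 = 50*1 + 0 = 50.
q_1 = 50 > 34, so the last convergent with denominator <= 34 is p_0/q_0 = 8/1.
The closest fraction with denominator <= 34 is either p_0/q_0 or the intermediate fraction (k*p_0 + p_{-1})/(k*q_0 + q_{-1}) with the largest k >= 1 whose denominator stays <= 34; these approach x as k grows, and every other convergent or intermediate fraction in range is farther away.
Largest k: floor((34 - q_{-1})/q_0) = floor((34 - 0)/1) = 34 (using the seeds p_{-1} = 1, q_{-1} = 0).
That gives (34*8 + 1)/(34*1 + 0) = 273/34.
Compare the errors: |x - 8/1| = |1211*1 - 8*151|/(151*1) = 3/151, and |x - 273/34| = |1211*34 - 273*151|/(151*34) = 49/5134.
Cross-multiplying, 49*151 = 7399 < 15402 = 3*5134, so 49/5134 is smaller: the intermediate fraction 273/34 is closer to x than 8/1.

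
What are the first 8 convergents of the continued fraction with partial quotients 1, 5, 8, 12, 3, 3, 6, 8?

Using the convergent recurrence p_i = a_i*p_{i-1} + p_{i-2}, q_i = a_i*q_{i-1} + q_{i-2} with p_{-2}=0, p_{-1}=1, q_{-2}=1, q_{-1}=0:
  i=0: a_0=1, p_0 = 1*1 + 0 = 1, q_0 = 1*0 + 1 = 1.
  i=1: a_1=5, p_1 = 5*1 + 1 = 6, q_1 = 5*1 + 0 = 5.
  i=2: a_2=8, p_2 = 8*6 + 1 = 49, q_2 = 8*5 + 1 = 41.
  i=3: a_3=12, p_3 = 12*49 + 6 = 594, q_3 = 12*41 + 5 = 497.
  i=4: a_4=3, p_4 = 3*594 + 49 = 1831, q_4 = 3*497 + 41 = 1532.
  i=5: a_5=3, p_5 = 3*1831 + 594 = 6087, q_5 = 3*1532 + 497 = 5093.
  i=6: a_6=6, p_6 = 6*6087 + 1831 = 38353, q_6 = 6*5093 + 1532 = 32090.
  i=7: a_7=8, p_7 = 8*38353 + 6087 = 312911, q_7 = 8*32090 + 5093 = 261813.

1/1, 6/5, 49/41, 594/497, 1831/1532, 6087/5093, 38353/32090, 312911/261813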